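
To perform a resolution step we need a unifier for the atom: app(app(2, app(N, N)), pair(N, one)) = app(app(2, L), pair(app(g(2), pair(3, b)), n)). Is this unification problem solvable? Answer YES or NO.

NO

Decompose app/2: app(2, app(N, N)) = app(2, L),  pair(N, one) = pair(app(g(2), pair(3, b)), n).
Decompose app/2: 2 = 2,  app(N, N) = L.
Delete trivial equation 2 = 2.
Bind L := app(N, N); no other remaining equation mentions L.
Decompose pair/2: N = app(g(2), pair(3, b)),  one = n.
Bind N := app(g(2), pair(3, b)); no other remaining equation mentions N. Substituting into the earlier binding gives L := app(app(g(2), pair(3, b)), app(g(2), pair(3, b))).
Clash: constants one and n differ; no unifier exists.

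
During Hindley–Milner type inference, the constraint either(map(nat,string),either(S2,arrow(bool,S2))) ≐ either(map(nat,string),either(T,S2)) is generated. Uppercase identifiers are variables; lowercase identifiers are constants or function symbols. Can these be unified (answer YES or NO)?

Decompose either/2: map(nat,string) ≐ map(nat,string),  either(S2,arrow(bool,S2)) ≐ either(T,S2).
Delete trivial equation map(nat,string) ≐ map(nat,string).
Decompose either/2: S2 ≐ T,  arrow(bool,S2) ≐ S2.
Bind S2 := T; substituting into the remaining equation gives: arrow(bool,T) ≐ T.
Occurs check fails: T occurs in arrow(bool,T); the equation T ≐ arrow(bool,T) has no finite solution.

NO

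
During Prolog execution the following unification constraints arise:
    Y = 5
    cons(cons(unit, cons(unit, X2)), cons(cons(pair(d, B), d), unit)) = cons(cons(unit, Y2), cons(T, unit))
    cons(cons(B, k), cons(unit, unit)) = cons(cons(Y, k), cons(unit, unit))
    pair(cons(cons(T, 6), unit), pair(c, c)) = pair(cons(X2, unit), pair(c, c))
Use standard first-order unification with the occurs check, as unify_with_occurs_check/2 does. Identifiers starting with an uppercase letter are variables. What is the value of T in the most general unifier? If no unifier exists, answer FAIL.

Bind Y := 5; substituting into the one remaining equation that mentions Y gives: cons(cons(B, k), cons(unit, unit)) = cons(cons(5, k), cons(unit, unit)).
Decompose cons/2: cons(unit, cons(unit, X2)) = cons(unit, Y2),  cons(cons(pair(d, B), d), unit) = cons(T, unit).
Decompose cons/2: unit = unit,  cons(unit, X2) = Y2.
Delete trivial equation unit = unit.
Bind Y2 := cons(unit, X2); no other remaining equation mentions Y2.
Decompose cons/2: cons(pair(d, B), d) = T,  unit = unit.
Bind T := cons(pair(d, B), d); substituting into the one remaining equation that mentions T gives: pair(cons(cons(cons(pair(d, B), d), 6), unit), pair(c, c)) = pair(cons(X2, unit), pair(c, c)).
Delete trivial equation unit = unit.
Decompose cons/2: cons(B, k) = cons(5, k),  cons(unit, unit) = cons(unit, unit).
Decompose cons/2: B = 5,  k = k.
Bind B := 5; substituting into the one remaining equation that mentions B gives: pair(cons(cons(cons(pair(d, 5), d), 6), unit), pair(c, c)) = pair(cons(X2, unit), pair(c, c)). Substituting into the earlier binding gives T := cons(pair(d, 5), d).
Delete trivial equation k = k.
Delete trivial equation cons(unit, unit) = cons(unit, unit).
Decompose pair/2: cons(cons(cons(pair(d, 5), d), 6), unit) = cons(X2, unit),  pair(c, c) = pair(c, c).
Decompose cons/2: cons(cons(pair(d, 5), d), 6) = X2,  unit = unit.
Bind X2 := cons(cons(pair(d, 5), d), 6); no other remaining equation mentions X2. Substituting into the earlier binding gives Y2 := cons(unit, cons(cons(pair(d, 5), d), 6)).
Delete trivial equation unit = unit.
Delete trivial equation pair(c, c) = pair(c, c).
MGU = { Y = 5, Y2 = cons(unit, cons(cons(pair(d, 5), d), 6)), T = cons(pair(d, 5), d), B = 5, X2 = cons(cons(pair(d, 5), d), 6) }, so T = cons(pair(d, 5), d).

cons(pair(d, 5), d)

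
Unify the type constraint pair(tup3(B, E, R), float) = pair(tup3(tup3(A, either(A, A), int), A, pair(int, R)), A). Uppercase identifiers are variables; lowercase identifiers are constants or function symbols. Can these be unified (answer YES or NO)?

NO

Decompose pair/2: tup3(B, E, R) = tup3(tup3(A, either(A, A), int), A, pair(int, R)),  float = A.
Decompose tup3/3: B = tup3(A, either(A, A), int),  E = A,  R = pair(int, R).
Bind B := tup3(A, either(A, A), int); no other remaining equation mentions B.
Bind E := A; no other remaining equation mentions E.
Occurs check fails: R occurs in pair(int, R); the equation R = pair(int, R) has no finite solution.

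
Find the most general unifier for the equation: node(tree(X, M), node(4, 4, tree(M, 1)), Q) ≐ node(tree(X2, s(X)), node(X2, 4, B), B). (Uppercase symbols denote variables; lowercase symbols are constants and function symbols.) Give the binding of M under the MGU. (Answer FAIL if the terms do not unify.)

Decompose node/3: tree(X, M) ≐ tree(X2, s(X)),  node(4, 4, tree(M, 1)) ≐ node(X2, 4, B),  Q ≐ B.
Decompose tree/2: X ≐ X2,  M ≐ s(X).
Bind X := X2; substituting into the one remaining equation that mentions X gives: M ≐ s(X2).
Bind M := s(X2); substituting into the one remaining equation that mentions M gives: node(4, 4, tree(s(X2), 1)) ≐ node(X2, 4, B).
Decompose node/3: 4 ≐ X2,  4 ≐ 4,  tree(s(X2), 1) ≐ B.
Bind X2 := 4; substituting into the one remaining equation that mentions X2 gives: tree(s(4), 1) ≐ B. Substituting into the earlier bindings gives X := 4, M := s(4).
Delete trivial equation 4 ≐ 4.
Bind B := tree(s(4), 1); substituting into the remaining equation gives: Q ≐ tree(s(4), 1).
Bind Q := tree(s(4), 1).
MGU = { X ↦ 4, M ↦ s(4), X2 ↦ 4, B ↦ tree(s(4), 1), Q ↦ tree(s(4), 1) }, so M ↦ s(4).

s(4)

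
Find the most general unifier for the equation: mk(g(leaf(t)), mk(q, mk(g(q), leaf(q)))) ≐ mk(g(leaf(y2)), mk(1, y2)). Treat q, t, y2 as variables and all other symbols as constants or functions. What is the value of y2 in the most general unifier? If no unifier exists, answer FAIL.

mk(g(1), leaf(1))

Decompose mk/2: g(leaf(t)) ≐ g(leaf(y2)),  mk(q, mk(g(q), leaf(q))) ≐ mk(1, y2).
Decompose g/1: leaf(t) ≐ leaf(y2).
Decompose leaf/1: t ≐ y2.
Bind t := y2; no other remaining equation mentions t.
Decompose mk/2: q ≐ 1,  mk(g(q), leaf(q)) ≐ y2.
Bind q := 1; substituting into the remaining equation gives: mk(g(1), leaf(1)) ≐ y2.
Bind y2 := mk(g(1), leaf(1)). Substituting into the earlier binding gives t := mk(g(1), leaf(1)).
MGU = { t := mk(g(1), leaf(1)), q := 1, y2 := mk(g(1), leaf(1)) }, so y2 := mk(g(1), leaf(1)).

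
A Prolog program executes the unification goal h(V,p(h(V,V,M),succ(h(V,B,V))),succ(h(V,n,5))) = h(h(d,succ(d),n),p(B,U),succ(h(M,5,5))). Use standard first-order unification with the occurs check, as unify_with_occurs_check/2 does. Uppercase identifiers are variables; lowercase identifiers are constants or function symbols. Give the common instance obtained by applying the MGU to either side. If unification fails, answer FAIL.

Decompose h/3: V = h(d,succ(d),n),  p(h(V,V,M),succ(h(V,B,V))) = p(B,U),  succ(h(V,n,5)) = succ(h(M,5,5)).
Bind V := h(d,succ(d),n); substituting into the remaining equations gives: p(h(h(d,succ(d),n),h(d,succ(d),n),M),succ(h(h(d,succ(d),n),B,h(d,succ(d),n)))) = p(B,U),  succ(h(h(d,succ(d),n),n,5)) = succ(h(M,5,5)).
Decompose p/2: h(h(d,succ(d),n),h(d,succ(d),n),M) = B,  succ(h(h(d,succ(d),n),B,h(d,succ(d),n))) = U.
Bind B := h(h(d,succ(d),n),h(d,succ(d),n),M); substituting into the one remaining equation that mentions B gives: succ(h(h(d,succ(d),n),h(h(d,succ(d),n),h(d,succ(d),n),M),h(d,succ(d),n))) = U.
Bind U := succ(h(h(d,succ(d),n),h(h(d,succ(d),n),h(d,succ(d),n),M),h(d,succ(d),n))); no other remaining equation mentions U.
Decompose succ/1: h(h(d,succ(d),n),n,5) = h(M,5,5).
Decompose h/3: h(d,succ(d),n) = M,  n = 5,  5 = 5.
Bind M := h(d,succ(d),n); no other remaining equation mentions M. Substituting into the earlier bindings gives B := h(h(d,succ(d),n),h(d,succ(d),n),h(d,succ(d),n)), U := succ(h(h(d,succ(d),n),h(h(d,succ(d),n),h(d,succ(d),n),h(d,succ(d),n)),h(d,succ(d),n))).
Clash: constants n and 5 differ; no unifier exists.

FAIL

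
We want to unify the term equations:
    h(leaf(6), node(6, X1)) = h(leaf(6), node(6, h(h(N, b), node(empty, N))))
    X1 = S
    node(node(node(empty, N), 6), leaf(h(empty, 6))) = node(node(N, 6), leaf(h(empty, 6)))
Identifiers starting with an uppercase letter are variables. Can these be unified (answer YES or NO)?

NO

Decompose h/2: leaf(6) = leaf(6),  node(6, X1) = node(6, h(h(N, b), node(empty, N))).
Delete trivial equation leaf(6) = leaf(6).
Decompose node/2: 6 = 6,  X1 = h(h(N, b), node(empty, N)).
Delete trivial equation 6 = 6.
Bind X1 := h(h(N, b), node(empty, N)); substituting into the one remaining equation that mentions X1 gives: h(h(N, b), node(empty, N)) = S.
Bind S := h(h(N, b), node(empty, N)); no other remaining equation mentions S.
Decompose node/2: node(node(empty, N), 6) = node(N, 6),  leaf(h(empty, 6)) = leaf(h(empty, 6)).
Decompose node/2: node(empty, N) = N,  6 = 6.
Occurs check fails: N occurs in node(empty, N); the equation N = node(empty, N) has no finite solution.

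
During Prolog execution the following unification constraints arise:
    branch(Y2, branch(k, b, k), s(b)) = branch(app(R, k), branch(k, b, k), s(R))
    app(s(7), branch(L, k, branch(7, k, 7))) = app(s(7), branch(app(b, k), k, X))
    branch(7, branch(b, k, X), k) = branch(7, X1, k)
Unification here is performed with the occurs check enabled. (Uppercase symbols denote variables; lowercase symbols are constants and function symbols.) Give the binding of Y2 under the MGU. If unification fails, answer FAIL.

Decompose branch/3: Y2 = app(R, k),  branch(k, b, k) = branch(k, b, k),  s(b) = s(R).
Bind Y2 := app(R, k); no other remaining equation mentions Y2.
Delete trivial equation branch(k, b, k) = branch(k, b, k).
Decompose s/1: b = R.
Bind R := b; no other remaining equation mentions R. Substituting into the earlier binding gives Y2 := app(b, k).
Decompose app/2: s(7) = s(7),  branch(L, k, branch(7, k, 7)) = branch(app(b, k), k, X).
Delete trivial equation s(7) = s(7).
Decompose branch/3: L = app(b, k),  k = k,  branch(7, k, 7) = X.
Bind L := app(b, k); no other remaining equation mentions L.
Delete trivial equation k = k.
Bind X := branch(7, k, 7); substituting into the remaining equation gives: branch(7, branch(b, k, branch(7, k, 7)), k) = branch(7, X1, k).
Decompose branch/3: 7 = 7,  branch(b, k, branch(7, k, 7)) = X1,  k = k.
Delete trivial equation 7 = 7.
Bind X1 := branch(b, k, branch(7, k, 7)); no other remaining equation mentions X1.
Delete trivial equation k = k.
MGU = { Y2 -> app(b, k), R -> b, L -> app(b, k), X -> branch(7, k, 7), X1 -> branch(b, k, branch(7, k, 7)) }, so Y2 -> app(b, k).

app(b, k)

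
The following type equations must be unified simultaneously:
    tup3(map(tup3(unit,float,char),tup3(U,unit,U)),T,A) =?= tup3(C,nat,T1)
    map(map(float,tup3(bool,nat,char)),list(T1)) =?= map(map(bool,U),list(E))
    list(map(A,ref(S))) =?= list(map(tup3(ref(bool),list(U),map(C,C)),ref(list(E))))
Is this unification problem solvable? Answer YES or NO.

NO

Decompose tup3/3: map(tup3(unit,float,char),tup3(U,unit,U)) =?= C,  T =?= nat,  A =?= T1.
Bind C := map(tup3(unit,float,char),tup3(U,unit,U)); substituting into the one remaining equation that mentions C gives: list(map(A,ref(S))) =?= list(map(tup3(ref(bool),list(U),map(map(tup3(unit,float,char),tup3(U,unit,U)),map(tup3(unit,float,char),tup3(U,unit,U)))),ref(list(E)))).
Bind T := nat; no other remaining equation mentions T.
Bind A := T1; substituting into the one remaining equation that mentions A gives: list(map(T1,ref(S))) =?= list(map(tup3(ref(bool),list(U),map(map(tup3(unit,float,char),tup3(U,unit,U)),map(tup3(unit,float,char),tup3(U,unit,U)))),ref(list(E)))).
Decompose map/2: map(float,tup3(bool,nat,char)) =?= map(bool,U),  list(T1) =?= list(E).
Decompose map/2: float =?= bool,  tup3(bool,nat,char) =?= U.
Clash: constants float and bool differ; no unifier exists.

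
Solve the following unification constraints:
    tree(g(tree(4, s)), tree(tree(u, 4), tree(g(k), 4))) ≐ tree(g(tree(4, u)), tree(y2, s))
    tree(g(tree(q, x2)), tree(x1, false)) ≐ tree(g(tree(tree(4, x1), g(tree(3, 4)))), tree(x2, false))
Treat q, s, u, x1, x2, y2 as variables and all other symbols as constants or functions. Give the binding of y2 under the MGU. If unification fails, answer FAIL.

tree(tree(g(k), 4), 4)

Decompose tree/2: g(tree(4, s)) ≐ g(tree(4, u)),  tree(tree(u, 4), tree(g(k), 4)) ≐ tree(y2, s).
Decompose g/1: tree(4, s) ≐ tree(4, u).
Decompose tree/2: 4 ≐ 4,  s ≐ u.
Delete trivial equation 4 ≐ 4.
Bind s := u; substituting into the one remaining equation that mentions s gives: tree(tree(u, 4), tree(g(k), 4)) ≐ tree(y2, u).
Decompose tree/2: tree(u, 4) ≐ y2,  tree(g(k), 4) ≐ u.
Bind y2 := tree(u, 4); no other remaining equation mentions y2.
Bind u := tree(g(k), 4); no other remaining equation mentions u. Substituting into the earlier bindings gives s := tree(g(k), 4), y2 := tree(tree(g(k), 4), 4).
Decompose tree/2: g(tree(q, x2)) ≐ g(tree(tree(4, x1), g(tree(3, 4)))),  tree(x1, false) ≐ tree(x2, false).
Decompose g/1: tree(q, x2) ≐ tree(tree(4, x1), g(tree(3, 4))).
Decompose tree/2: q ≐ tree(4, x1),  x2 ≐ g(tree(3, 4)).
Bind q := tree(4, x1); no other remaining equation mentions q.
Bind x2 := g(tree(3, 4)); substituting into the remaining equation gives: tree(x1, false) ≐ tree(g(tree(3, 4)), false).
Decompose tree/2: x1 ≐ g(tree(3, 4)),  false ≐ false.
Bind x1 := g(tree(3, 4)); no other remaining equation mentions x1. Substituting into the earlier binding gives q := tree(4, g(tree(3, 4))).
Delete trivial equation false ≐ false.
MGU = { s := tree(g(k), 4), y2 := tree(tree(g(k), 4), 4), u := tree(g(k), 4), q := tree(4, g(tree(3, 4))), x2 := g(tree(3, 4)), x1 := g(tree(3, 4)) }, so y2 := tree(tree(g(k), 4), 4).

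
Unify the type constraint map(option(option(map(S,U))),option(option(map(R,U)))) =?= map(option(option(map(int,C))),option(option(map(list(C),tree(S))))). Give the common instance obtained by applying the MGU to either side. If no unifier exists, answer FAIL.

Decompose map/2: option(option(map(S,U))) =?= option(option(map(int,C))),  option(option(map(R,U))) =?= option(option(map(list(C),tree(S)))).
Decompose option/1: option(map(S,U)) =?= option(map(int,C)).
Decompose option/1: map(S,U) =?= map(int,C).
Decompose map/2: S =?= int,  U =?= C.
Bind S := int; substituting into the one remaining equation that mentions S gives: option(option(map(R,U))) =?= option(option(map(list(C),tree(int)))).
Bind U := C; substituting into the remaining equation gives: option(option(map(R,C))) =?= option(option(map(list(C),tree(int)))).
Decompose option/1: option(map(R,C)) =?= option(map(list(C),tree(int))).
Decompose option/1: map(R,C) =?= map(list(C),tree(int)).
Decompose map/2: R =?= list(C),  C =?= tree(int).
Bind R := list(C); no other remaining equation mentions R.
Bind C := tree(int). Substituting into the earlier bindings gives U := tree(int), R := list(tree(int)).
Applying the MGU to either side gives map(option(option(map(int,tree(int)))),option(option(map(list(tree(int)),tree(int))))).

map(option(option(map(int,tree(int)))),option(option(map(list(tree(int)),tree(int)))))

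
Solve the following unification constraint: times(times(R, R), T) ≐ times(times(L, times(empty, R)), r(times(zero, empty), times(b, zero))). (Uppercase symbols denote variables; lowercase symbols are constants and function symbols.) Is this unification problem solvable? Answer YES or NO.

NO

Decompose times/2: times(R, R) ≐ times(L, times(empty, R)),  T ≐ r(times(zero, empty), times(b, zero)).
Decompose times/2: R ≐ L,  R ≐ times(empty, R).
Bind R := L; substituting into the one remaining equation that mentions R gives: L ≐ times(empty, L).
Occurs check fails: L occurs in times(empty, L); the equation L ≐ times(empty, L) has no finite solution.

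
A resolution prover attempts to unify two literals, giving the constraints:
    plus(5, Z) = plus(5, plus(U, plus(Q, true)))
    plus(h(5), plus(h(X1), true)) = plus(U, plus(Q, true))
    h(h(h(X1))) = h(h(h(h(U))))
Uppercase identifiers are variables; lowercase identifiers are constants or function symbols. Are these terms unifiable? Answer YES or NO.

YES

Decompose plus/2: 5 = 5,  Z = plus(U, plus(Q, true)).
Delete trivial equation 5 = 5.
Bind Z := plus(U, plus(Q, true)); no other remaining equation mentions Z.
Decompose plus/2: h(5) = U,  plus(h(X1), true) = plus(Q, true).
Bind U := h(5); substituting into the one remaining equation that mentions U gives: h(h(h(X1))) = h(h(h(h(h(5))))). Substituting into the earlier binding gives Z := plus(h(5), plus(Q, true)).
Decompose plus/2: h(X1) = Q,  true = true.
Bind Q := h(X1); no other remaining equation mentions Q. Substituting into the earlier binding gives Z := plus(h(5), plus(h(X1), true)).
Delete trivial equation true = true.
Decompose h/1: h(h(X1)) = h(h(h(h(5)))).
Decompose h/1: h(X1) = h(h(h(5))).
Decompose h/1: X1 = h(h(5)).
Bind X1 := h(h(5)). Substituting into the earlier bindings gives Z := plus(h(5), plus(h(h(h(5))), true)), Q := h(h(h(5))).
No equations remain and no clash or occurs-check failure arose, so a unifier exists.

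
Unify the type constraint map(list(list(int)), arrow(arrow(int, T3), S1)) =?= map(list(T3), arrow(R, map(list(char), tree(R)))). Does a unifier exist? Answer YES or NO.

Decompose map/2: list(list(int)) =?= list(T3),  arrow(arrow(int, T3), S1) =?= arrow(R, map(list(char), tree(R))).
Decompose list/1: list(int) =?= T3.
Bind T3 := list(int); substituting into the remaining equation gives: arrow(arrow(int, list(int)), S1) =?= arrow(R, map(list(char), tree(R))).
Decompose arrow/2: arrow(int, list(int)) =?= R,  S1 =?= map(list(char), tree(R)).
Bind R := arrow(int, list(int)); substituting into the remaining equation gives: S1 =?= map(list(char), tree(arrow(int, list(int)))).
Bind S1 := map(list(char), tree(arrow(int, list(int)))).
No equations remain and no clash or occurs-check failure arose, so a unifier exists.

YES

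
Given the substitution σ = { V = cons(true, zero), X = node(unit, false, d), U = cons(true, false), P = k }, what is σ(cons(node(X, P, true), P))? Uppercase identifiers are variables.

cons(node(node(unit, false, d), k, true), k)

Replace each occurrence of X with node(unit, false, d).
Replace each occurrence of P with k.
Result: cons(node(node(unit, false, d), k, true), k).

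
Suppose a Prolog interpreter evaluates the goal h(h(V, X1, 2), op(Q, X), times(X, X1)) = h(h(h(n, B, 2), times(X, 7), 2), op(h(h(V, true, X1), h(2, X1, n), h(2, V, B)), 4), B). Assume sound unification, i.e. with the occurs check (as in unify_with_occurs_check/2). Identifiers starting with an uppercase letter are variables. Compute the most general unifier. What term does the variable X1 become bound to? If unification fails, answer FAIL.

Decompose h/3: h(V, X1, 2) = h(h(n, B, 2), times(X, 7), 2),  op(Q, X) = op(h(h(V, true, X1), h(2, X1, n), h(2, V, B)), 4),  times(X, X1) = B.
Decompose h/3: V = h(n, B, 2),  X1 = times(X, 7),  2 = 2.
Bind V := h(n, B, 2); substituting into the one remaining equation that mentions V gives: op(Q, X) = op(h(h(h(n, B, 2), true, X1), h(2, X1, n), h(2, h(n, B, 2), B)), 4).
Bind X1 := times(X, 7); substituting into the 2 remaining equations that mention X1 gives: op(Q, X) = op(h(h(h(n, B, 2), true, times(X, 7)), h(2, times(X, 7), n), h(2, h(n, B, 2), B)), 4),  times(X, times(X, 7)) = B.
Delete trivial equation 2 = 2.
Decompose op/2: Q = h(h(h(n, B, 2), true, times(X, 7)), h(2, times(X, 7), n), h(2, h(n, B, 2), B)),  X = 4.
Bind Q := h(h(h(n, B, 2), true, times(X, 7)), h(2, times(X, 7), n), h(2, h(n, B, 2), B)); no other remaining equation mentions Q.
Bind X := 4; substituting into the remaining equation gives: times(4, times(4, 7)) = B. Substituting into the earlier bindings gives X1 := times(4, 7), Q := h(h(h(n, B, 2), true, times(4, 7)), h(2, times(4, 7), n), h(2, h(n, B, 2), B)).
Bind B := times(4, times(4, 7)). Substituting into the earlier bindings gives V := h(n, times(4, times(4, 7)), 2), Q := h(h(h(n, times(4, times(4, 7)), 2), true, times(4, 7)), h(2, times(4, 7), n), h(2, h(n, times(4, times(4, 7)), 2), times(4, times(4, 7)))).
MGU = { V ↦ h(n, times(4, times(4, 7)), 2), X1 ↦ times(4, 7), Q ↦ h(h(h(n, times(4, times(4, 7)), 2), true, times(4, 7)), h(2, times(4, 7), n), h(2, h(n, times(4, times(4, 7)), 2), times(4, times(4, 7)))), X ↦ 4, B ↦ times(4, times(4, 7)) }, so X1 ↦ times(4, 7).

times(4, 7)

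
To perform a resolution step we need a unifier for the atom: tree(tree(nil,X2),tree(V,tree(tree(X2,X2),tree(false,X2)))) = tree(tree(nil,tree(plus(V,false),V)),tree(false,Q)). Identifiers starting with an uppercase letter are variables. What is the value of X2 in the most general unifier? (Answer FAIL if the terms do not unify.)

Decompose tree/2: tree(nil,X2) = tree(nil,tree(plus(V,false),V)),  tree(V,tree(tree(X2,X2),tree(false,X2))) = tree(false,Q).
Decompose tree/2: nil = nil,  X2 = tree(plus(V,false),V).
Delete trivial equation nil = nil.
Bind X2 := tree(plus(V,false),V); substituting into the remaining equation gives: tree(V,tree(tree(tree(plus(V,false),V),tree(plus(V,false),V)),tree(false,tree(plus(V,false),V)))) = tree(false,Q).
Decompose tree/2: V = false,  tree(tree(tree(plus(V,false),V),tree(plus(V,false),V)),tree(false,tree(plus(V,false),V))) = Q.
Bind V := false; substituting into the remaining equation gives: tree(tree(tree(plus(false,false),false),tree(plus(false,false),false)),tree(false,tree(plus(false,false),false))) = Q. Substituting into the earlier binding gives X2 := tree(plus(false,false),false).
Bind Q := tree(tree(tree(plus(false,false),false),tree(plus(false,false),false)),tree(false,tree(plus(false,false),false))).
MGU = { X2 ↦ tree(plus(false,false),false), V ↦ false, Q ↦ tree(tree(tree(plus(false,false),false),tree(plus(false,false),false)),tree(false,tree(plus(false,false),false))) }, so X2 ↦ tree(plus(false,false),false).

tree(plus(false,false),false)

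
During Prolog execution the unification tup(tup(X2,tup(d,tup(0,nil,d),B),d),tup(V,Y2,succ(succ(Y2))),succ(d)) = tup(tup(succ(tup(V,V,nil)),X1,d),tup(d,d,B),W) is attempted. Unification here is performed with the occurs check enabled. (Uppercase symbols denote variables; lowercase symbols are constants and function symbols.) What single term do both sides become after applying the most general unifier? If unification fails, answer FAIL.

Decompose tup/3: tup(X2,tup(d,tup(0,nil,d),B),d) = tup(succ(tup(V,V,nil)),X1,d),  tup(V,Y2,succ(succ(Y2))) = tup(d,d,B),  succ(d) = W.
Decompose tup/3: X2 = succ(tup(V,V,nil)),  tup(d,tup(0,nil,d),B) = X1,  d = d.
Bind X2 := succ(tup(V,V,nil)); no other remaining equation mentions X2.
Bind X1 := tup(d,tup(0,nil,d),B); no other remaining equation mentions X1.
Delete trivial equation d = d.
Decompose tup/3: V = d,  Y2 = d,  succ(succ(Y2)) = B.
Bind V := d; no other remaining equation mentions V. Substituting into the earlier binding gives X2 := succ(tup(d,d,nil)).
Bind Y2 := d; substituting into the one remaining equation that mentions Y2 gives: succ(succ(d)) = B.
Bind B := succ(succ(d)); no other remaining equation mentions B. Substituting into the earlier binding gives X1 := tup(d,tup(0,nil,d),succ(succ(d))).
Bind W := succ(d).
Applying the MGU to either side gives tup(tup(succ(tup(d,d,nil)),tup(d,tup(0,nil,d),succ(succ(d))),d),tup(d,d,succ(succ(d))),succ(d)).

tup(tup(succ(tup(d,d,nil)),tup(d,tup(0,nil,d),succ(succ(d))),d),tup(d,d,succ(succ(d))),succ(d))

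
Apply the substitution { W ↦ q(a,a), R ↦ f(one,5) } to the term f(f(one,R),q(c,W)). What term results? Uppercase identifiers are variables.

f(f(one,f(one,5)),q(c,q(a,a)))

Replace each occurrence of W with q(a,a).
Replace each occurrence of R with f(one,5).
Result: f(f(one,f(one,5)),q(c,q(a,a))).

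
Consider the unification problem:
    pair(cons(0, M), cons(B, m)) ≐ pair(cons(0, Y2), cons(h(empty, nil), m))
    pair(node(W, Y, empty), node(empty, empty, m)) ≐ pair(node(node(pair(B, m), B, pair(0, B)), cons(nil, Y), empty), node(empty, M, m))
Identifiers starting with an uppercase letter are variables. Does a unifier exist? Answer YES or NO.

NO

Decompose pair/2: cons(0, M) ≐ cons(0, Y2),  cons(B, m) ≐ cons(h(empty, nil), m).
Decompose cons/2: 0 ≐ 0,  M ≐ Y2.
Delete trivial equation 0 ≐ 0.
Bind M := Y2; substituting into the one remaining equation that mentions M gives: pair(node(W, Y, empty), node(empty, empty, m)) ≐ pair(node(node(pair(B, m), B, pair(0, B)), cons(nil, Y), empty), node(empty, Y2, m)).
Decompose cons/2: B ≐ h(empty, nil),  m ≐ m.
Bind B := h(empty, nil); substituting into the one remaining equation that mentions B gives: pair(node(W, Y, empty), node(empty, empty, m)) ≐ pair(node(node(pair(h(empty, nil), m), h(empty, nil), pair(0, h(empty, nil))), cons(nil, Y), empty), node(empty, Y2, m)).
Delete trivial equation m ≐ m.
Decompose pair/2: node(W, Y, empty) ≐ node(node(pair(h(empty, nil), m), h(empty, nil), pair(0, h(empty, nil))), cons(nil, Y), empty),  node(empty, empty, m) ≐ node(empty, Y2, m).
Decompose node/3: W ≐ node(pair(h(empty, nil), m), h(empty, nil), pair(0, h(empty, nil))),  Y ≐ cons(nil, Y),  empty ≐ empty.
Bind W := node(pair(h(empty, nil), m), h(empty, nil), pair(0, h(empty, nil))); no other remaining equation mentions W.
Occurs check fails: Y occurs in cons(nil, Y); the equation Y ≐ cons(nil, Y) has no finite solution.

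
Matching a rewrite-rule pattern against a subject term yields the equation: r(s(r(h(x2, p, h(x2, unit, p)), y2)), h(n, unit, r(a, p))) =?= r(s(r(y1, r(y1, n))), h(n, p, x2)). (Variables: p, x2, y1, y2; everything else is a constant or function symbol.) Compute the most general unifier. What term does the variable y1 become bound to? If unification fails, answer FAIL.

Decompose r/2: s(r(h(x2, p, h(x2, unit, p)), y2)) =?= s(r(y1, r(y1, n))),  h(n, unit, r(a, p)) =?= h(n, p, x2).
Decompose s/1: r(h(x2, p, h(x2, unit, p)), y2) =?= r(y1, r(y1, n)).
Decompose r/2: h(x2, p, h(x2, unit, p)) =?= y1,  y2 =?= r(y1, n).
Bind y1 := h(x2, p, h(x2, unit, p)); substituting into the one remaining equation that mentions y1 gives: y2 =?= r(h(x2, p, h(x2, unit, p)), n).
Bind y2 := r(h(x2, p, h(x2, unit, p)), n); no other remaining equation mentions y2.
Decompose h/3: n =?= n,  unit =?= p,  r(a, p) =?= x2.
Delete trivial equation n =?= n.
Bind p := unit; substituting into the remaining equation gives: r(a, unit) =?= x2. Substituting into the earlier bindings gives y1 := h(x2, unit, h(x2, unit, unit)), y2 := r(h(x2, unit, h(x2, unit, unit)), n).
Bind x2 := r(a, unit). Substituting into the earlier bindings gives y1 := h(r(a, unit), unit, h(r(a, unit), unit, unit)), y2 := r(h(r(a, unit), unit, h(r(a, unit), unit, unit)), n).
MGU = { y1 := h(r(a, unit), unit, h(r(a, unit), unit, unit)), y2 := r(h(r(a, unit), unit, h(r(a, unit), unit, unit)), n), p := unit, x2 := r(a, unit) }, so y1 := h(r(a, unit), unit, h(r(a, unit), unit, unit)).

h(r(a, unit), unit, h(r(a, unit), unit, unit))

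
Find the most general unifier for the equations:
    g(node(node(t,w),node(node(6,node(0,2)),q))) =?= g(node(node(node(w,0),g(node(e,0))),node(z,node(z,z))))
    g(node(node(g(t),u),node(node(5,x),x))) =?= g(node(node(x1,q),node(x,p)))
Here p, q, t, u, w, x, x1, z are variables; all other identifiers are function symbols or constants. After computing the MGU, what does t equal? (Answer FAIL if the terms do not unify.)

Decompose g/1: node(node(t,w),node(node(6,node(0,2)),q)) =?= node(node(node(w,0),g(node(e,0))),node(z,node(z,z))).
Decompose node/2: node(t,w) =?= node(node(w,0),g(node(e,0))),  node(node(6,node(0,2)),q) =?= node(z,node(z,z)).
Decompose node/2: t =?= node(w,0),  w =?= g(node(e,0)).
Bind t := node(w,0); substituting into the one remaining equation that mentions t gives: g(node(node(g(node(w,0)),u),node(node(5,x),x))) =?= g(node(node(x1,q),node(x,p))).
Bind w := g(node(e,0)); substituting into the one remaining equation that mentions w gives: g(node(node(g(node(g(node(e,0)),0)),u),node(node(5,x),x))) =?= g(node(node(x1,q),node(x,p))). Substituting into the earlier binding gives t := node(g(node(e,0)),0).
Decompose node/2: node(6,node(0,2)) =?= z,  q =?= node(z,z).
Bind z := node(6,node(0,2)); substituting into the one remaining equation that mentions z gives: q =?= node(node(6,node(0,2)),node(6,node(0,2))).
Bind q := node(node(6,node(0,2)),node(6,node(0,2))); substituting into the remaining equation gives: g(node(node(g(node(g(node(e,0)),0)),u),node(node(5,x),x))) =?= g(node(node(x1,node(node(6,node(0,2)),node(6,node(0,2)))),node(x,p))).
Decompose g/1: node(node(g(node(g(node(e,0)),0)),u),node(node(5,x),x)) =?= node(node(x1,node(node(6,node(0,2)),node(6,node(0,2)))),node(x,p)).
Decompose node/2: node(g(node(g(node(e,0)),0)),u) =?= node(x1,node(node(6,node(0,2)),node(6,node(0,2)))),  node(node(5,x),x) =?= node(x,p).
Decompose node/2: g(node(g(node(e,0)),0)) =?= x1,  u =?= node(node(6,node(0,2)),node(6,node(0,2))).
Bind x1 := g(node(g(node(e,0)),0)); no other remaining equation mentions x1.
Bind u := node(node(6,node(0,2)),node(6,node(0,2))); no other remaining equation mentions u.
Decompose node/2: node(5,x) =?= x,  x =?= p.
Occurs check fails: x occurs in node(5,x); the equation x =?= node(5,x) has no finite solution.

FAIL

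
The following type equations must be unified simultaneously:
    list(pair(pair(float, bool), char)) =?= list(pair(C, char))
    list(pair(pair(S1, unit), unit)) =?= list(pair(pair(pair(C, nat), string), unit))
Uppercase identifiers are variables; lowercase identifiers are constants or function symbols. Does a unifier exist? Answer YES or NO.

Decompose list/1: pair(pair(float, bool), char) =?= pair(C, char).
Decompose pair/2: pair(float, bool) =?= C,  char =?= char.
Bind C := pair(float, bool); substituting into the one remaining equation that mentions C gives: list(pair(pair(S1, unit), unit)) =?= list(pair(pair(pair(pair(float, bool), nat), string), unit)).
Delete trivial equation char =?= char.
Decompose list/1: pair(pair(S1, unit), unit) =?= pair(pair(pair(pair(float, bool), nat), string), unit).
Decompose pair/2: pair(S1, unit) =?= pair(pair(pair(float, bool), nat), string),  unit =?= unit.
Decompose pair/2: S1 =?= pair(pair(float, bool), nat),  unit =?= string.
Bind S1 := pair(pair(float, bool), nat); no other remaining equation mentions S1.
Clash: constants unit and string differ; no unifier exists.

NO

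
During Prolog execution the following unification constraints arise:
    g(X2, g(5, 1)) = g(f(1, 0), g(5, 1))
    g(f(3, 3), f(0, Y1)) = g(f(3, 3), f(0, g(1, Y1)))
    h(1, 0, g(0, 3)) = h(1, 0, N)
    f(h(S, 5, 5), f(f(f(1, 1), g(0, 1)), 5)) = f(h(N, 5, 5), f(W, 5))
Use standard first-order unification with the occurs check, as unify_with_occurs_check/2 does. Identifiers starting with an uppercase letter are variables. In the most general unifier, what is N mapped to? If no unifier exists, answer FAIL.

Decompose g/2: X2 = f(1, 0),  g(5, 1) = g(5, 1).
Bind X2 := f(1, 0); no other remaining equation mentions X2.
Delete trivial equation g(5, 1) = g(5, 1).
Decompose g/2: f(3, 3) = f(3, 3),  f(0, Y1) = f(0, g(1, Y1)).
Delete trivial equation f(3, 3) = f(3, 3).
Decompose f/2: 0 = 0,  Y1 = g(1, Y1).
Delete trivial equation 0 = 0.
Occurs check fails: Y1 occurs in g(1, Y1); the equation Y1 = g(1, Y1) has no finite solution.

FAIL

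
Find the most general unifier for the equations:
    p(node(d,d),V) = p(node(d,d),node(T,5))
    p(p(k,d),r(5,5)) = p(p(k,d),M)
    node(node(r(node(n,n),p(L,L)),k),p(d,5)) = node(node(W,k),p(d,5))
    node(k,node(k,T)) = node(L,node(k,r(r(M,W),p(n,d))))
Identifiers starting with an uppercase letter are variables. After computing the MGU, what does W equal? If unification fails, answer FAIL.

r(node(n,n),p(k,k))

Decompose p/2: node(d,d) = node(d,d),  V = node(T,5).
Delete trivial equation node(d,d) = node(d,d).
Bind V := node(T,5); no other remaining equation mentions V.
Decompose p/2: p(k,d) = p(k,d),  r(5,5) = M.
Delete trivial equation p(k,d) = p(k,d).
Bind M := r(5,5); substituting into the one remaining equation that mentions M gives: node(k,node(k,T)) = node(L,node(k,r(r(r(5,5),W),p(n,d)))).
Decompose node/2: node(r(node(n,n),p(L,L)),k) = node(W,k),  p(d,5) = p(d,5).
Decompose node/2: r(node(n,n),p(L,L)) = W,  k = k.
Bind W := r(node(n,n),p(L,L)); substituting into the one remaining equation that mentions W gives: node(k,node(k,T)) = node(L,node(k,r(r(r(5,5),r(node(n,n),p(L,L))),p(n,d)))).
Delete trivial equation k = k.
Delete trivial equation p(d,5) = p(d,5).
Decompose node/2: k = L,  node(k,T) = node(k,r(r(r(5,5),r(node(n,n),p(L,L))),p(n,d))).
Bind L := k; substituting into the remaining equation gives: node(k,T) = node(k,r(r(r(5,5),r(node(n,n),p(k,k))),p(n,d))). Substituting into the earlier binding gives W := r(node(n,n),p(k,k)).
Decompose node/2: k = k,  T = r(r(r(5,5),r(node(n,n),p(k,k))),p(n,d)).
Delete trivial equation k = k.
Bind T := r(r(r(5,5),r(node(n,n),p(k,k))),p(n,d)). Substituting into the earlier binding gives V := node(r(r(r(5,5),r(node(n,n),p(k,k))),p(n,d)),5).
MGU = { V -> node(r(r(r(5,5),r(node(n,n),p(k,k))),p(n,d)),5), M -> r(5,5), W -> r(node(n,n),p(k,k)), L -> k, T -> r(r(r(5,5),r(node(n,n),p(k,k))),p(n,d)) }, so W -> r(node(n,n),p(k,k)).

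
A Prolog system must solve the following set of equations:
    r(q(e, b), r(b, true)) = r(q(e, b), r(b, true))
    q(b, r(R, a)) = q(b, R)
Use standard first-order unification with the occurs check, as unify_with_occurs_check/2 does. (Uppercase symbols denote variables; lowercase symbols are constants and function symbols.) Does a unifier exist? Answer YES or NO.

NO

Delete trivial equation r(q(e, b), r(b, true)) = r(q(e, b), r(b, true)).
Decompose q/2: b = b,  r(R, a) = R.
Delete trivial equation b = b.
Occurs check fails: R occurs in r(R, a); the equation R = r(R, a) has no finite solution.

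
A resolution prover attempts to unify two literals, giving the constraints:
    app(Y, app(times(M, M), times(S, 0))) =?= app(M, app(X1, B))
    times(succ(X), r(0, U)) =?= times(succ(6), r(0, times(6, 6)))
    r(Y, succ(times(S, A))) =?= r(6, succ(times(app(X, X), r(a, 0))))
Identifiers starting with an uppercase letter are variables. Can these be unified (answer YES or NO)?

Decompose app/2: Y =?= M,  app(times(M, M), times(S, 0)) =?= app(X1, B).
Bind Y := M; substituting into the one remaining equation that mentions Y gives: r(M, succ(times(S, A))) =?= r(6, succ(times(app(X, X), r(a, 0)))).
Decompose app/2: times(M, M) =?= X1,  times(S, 0) =?= B.
Bind X1 := times(M, M); no other remaining equation mentions X1.
Bind B := times(S, 0); no other remaining equation mentions B.
Decompose times/2: succ(X) =?= succ(6),  r(0, U) =?= r(0, times(6, 6)).
Decompose succ/1: X =?= 6.
Bind X := 6; substituting into the one remaining equation that mentions X gives: r(M, succ(times(S, A))) =?= r(6, succ(times(app(6, 6), r(a, 0)))).
Decompose r/2: 0 =?= 0,  U =?= times(6, 6).
Delete trivial equation 0 =?= 0.
Bind U := times(6, 6); no other remaining equation mentions U.
Decompose r/2: M =?= 6,  succ(times(S, A)) =?= succ(times(app(6, 6), r(a, 0))).
Bind M := 6; no other remaining equation mentions M. Substituting into the earlier bindings gives Y := 6, X1 := times(6, 6).
Decompose succ/1: times(S, A) =?= times(app(6, 6), r(a, 0)).
Decompose times/2: S =?= app(6, 6),  A =?= r(a, 0).
Bind S := app(6, 6); no other remaining equation mentions S. Substituting into the earlier binding gives B := times(app(6, 6), 0).
Bind A := r(a, 0).
No equations remain and no clash or occurs-check failure arose, so a unifier exists.

YES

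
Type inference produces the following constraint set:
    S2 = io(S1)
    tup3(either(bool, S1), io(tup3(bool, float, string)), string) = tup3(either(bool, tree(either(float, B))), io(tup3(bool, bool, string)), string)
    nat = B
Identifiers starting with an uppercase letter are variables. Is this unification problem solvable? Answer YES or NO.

Bind S2 := io(S1); no other remaining equation mentions S2.
Decompose tup3/3: either(bool, S1) = either(bool, tree(either(float, B))),  io(tup3(bool, float, string)) = io(tup3(bool, bool, string)),  string = string.
Decompose either/2: bool = bool,  S1 = tree(either(float, B)).
Delete trivial equation bool = bool.
Bind S1 := tree(either(float, B)); no other remaining equation mentions S1. Substituting into the earlier binding gives S2 := io(tree(either(float, B))).
Decompose io/1: tup3(bool, float, string) = tup3(bool, bool, string).
Decompose tup3/3: bool = bool,  float = bool,  string = string.
Delete trivial equation bool = bool.
Clash: constants float and bool differ; no unifier exists.

NO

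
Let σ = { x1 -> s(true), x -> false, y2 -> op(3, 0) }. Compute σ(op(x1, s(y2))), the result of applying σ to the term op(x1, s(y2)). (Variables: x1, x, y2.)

op(s(true), s(op(3, 0)))

Replace each occurrence of x1 with s(true).
Replace each occurrence of y2 with op(3, 0).
Result: op(s(true), s(op(3, 0))).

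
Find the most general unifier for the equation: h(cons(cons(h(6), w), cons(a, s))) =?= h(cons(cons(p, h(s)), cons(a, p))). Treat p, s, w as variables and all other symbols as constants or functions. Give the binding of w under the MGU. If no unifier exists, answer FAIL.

Decompose h/1: cons(cons(h(6), w), cons(a, s)) =?= cons(cons(p, h(s)), cons(a, p)).
Decompose cons/2: cons(h(6), w) =?= cons(p, h(s)),  cons(a, s) =?= cons(a, p).
Decompose cons/2: h(6) =?= p,  w =?= h(s).
Bind p := h(6); substituting into the one remaining equation that mentions p gives: cons(a, s) =?= cons(a, h(6)).
Bind w := h(s); no other remaining equation mentions w.
Decompose cons/2: a =?= a,  s =?= h(6).
Delete trivial equation a =?= a.
Bind s := h(6). Substituting into the earlier binding gives w := h(h(6)).
MGU = { p -> h(6), w -> h(h(6)), s -> h(6) }, so w -> h(h(6)).

h(h(6))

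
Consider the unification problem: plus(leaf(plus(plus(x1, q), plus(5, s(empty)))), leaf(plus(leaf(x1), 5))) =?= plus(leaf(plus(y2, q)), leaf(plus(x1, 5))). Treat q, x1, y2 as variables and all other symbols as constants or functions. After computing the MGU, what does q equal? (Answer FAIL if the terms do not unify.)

Decompose plus/2: leaf(plus(plus(x1, q), plus(5, s(empty)))) =?= leaf(plus(y2, q)),  leaf(plus(leaf(x1), 5)) =?= leaf(plus(x1, 5)).
Decompose leaf/1: plus(plus(x1, q), plus(5, s(empty))) =?= plus(y2, q).
Decompose plus/2: plus(x1, q) =?= y2,  plus(5, s(empty)) =?= q.
Bind y2 := plus(x1, q); no other remaining equation mentions y2.
Bind q := plus(5, s(empty)); no other remaining equation mentions q. Substituting into the earlier binding gives y2 := plus(x1, plus(5, s(empty))).
Decompose leaf/1: plus(leaf(x1), 5) =?= plus(x1, 5).
Decompose plus/2: leaf(x1) =?= x1,  5 =?= 5.
Occurs check fails: x1 occurs in leaf(x1); the equation x1 =?= leaf(x1) has no finite solution.

FAIL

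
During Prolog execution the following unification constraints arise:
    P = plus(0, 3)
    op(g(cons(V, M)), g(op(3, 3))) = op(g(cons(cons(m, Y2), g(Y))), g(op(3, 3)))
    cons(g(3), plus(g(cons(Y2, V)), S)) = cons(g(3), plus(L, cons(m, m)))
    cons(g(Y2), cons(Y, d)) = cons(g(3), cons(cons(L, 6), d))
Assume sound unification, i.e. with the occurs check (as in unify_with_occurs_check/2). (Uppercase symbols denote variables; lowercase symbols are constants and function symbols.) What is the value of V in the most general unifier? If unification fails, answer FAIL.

Bind P := plus(0, 3); no other remaining equation mentions P.
Decompose op/2: g(cons(V, M)) = g(cons(cons(m, Y2), g(Y))),  g(op(3, 3)) = g(op(3, 3)).
Decompose g/1: cons(V, M) = cons(cons(m, Y2), g(Y)).
Decompose cons/2: V = cons(m, Y2),  M = g(Y).
Bind V := cons(m, Y2); substituting into the one remaining equation that mentions V gives: cons(g(3), plus(g(cons(Y2, cons(m, Y2))), S)) = cons(g(3), plus(L, cons(m, m))).
Bind M := g(Y); no other remaining equation mentions M.
Delete trivial equation g(op(3, 3)) = g(op(3, 3)).
Decompose cons/2: g(3) = g(3),  plus(g(cons(Y2, cons(m, Y2))), S) = plus(L, cons(m, m)).
Delete trivial equation g(3) = g(3).
Decompose plus/2: g(cons(Y2, cons(m, Y2))) = L,  S = cons(m, m).
Bind L := g(cons(Y2, cons(m, Y2))); substituting into the one remaining equation that mentions L gives: cons(g(Y2), cons(Y, d)) = cons(g(3), cons(cons(g(cons(Y2, cons(m, Y2))), 6), d)).
Bind S := cons(m, m); no other remaining equation mentions S.
Decompose cons/2: g(Y2) = g(3),  cons(Y, d) = cons(cons(g(cons(Y2, cons(m, Y2))), 6), d).
Decompose g/1: Y2 = 3.
Bind Y2 := 3; substituting into the remaining equation gives: cons(Y, d) = cons(cons(g(cons(3, cons(m, 3))), 6), d). Substituting into the earlier bindings gives V := cons(m, 3), L := g(cons(3, cons(m, 3))).
Decompose cons/2: Y = cons(g(cons(3, cons(m, 3))), 6),  d = d.
Bind Y := cons(g(cons(3, cons(m, 3))), 6); no other remaining equation mentions Y. Substituting into the earlier binding gives M := g(cons(g(cons(3, cons(m, 3))), 6)).
Delete trivial equation d = d.
MGU = { P ↦ plus(0, 3), V ↦ cons(m, 3), M ↦ g(cons(g(cons(3, cons(m, 3))), 6)), L ↦ g(cons(3, cons(m, 3))), S ↦ cons(m, m), Y2 ↦ 3, Y ↦ cons(g(cons(3, cons(m, 3))), 6) }, so V ↦ cons(m, 3).

cons(m, 3)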